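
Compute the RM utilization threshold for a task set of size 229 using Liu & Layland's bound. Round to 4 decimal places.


Compute 2^(1/229) = 1.0030314291
Subtract 1: 1.0030314291 - 1 = 0.0030314291
Multiply by n: 229 * 0.0030314291 = 0.6941972639
Round to 4 dp: 0.6942

0.6942


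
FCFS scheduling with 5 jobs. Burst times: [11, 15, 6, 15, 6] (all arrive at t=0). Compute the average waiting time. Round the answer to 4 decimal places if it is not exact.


FCFS order (as given): [11, 15, 6, 15, 6]
Waiting times:
  Job 1: wait = 0
  Job 2: wait = 11
  Job 3: wait = 26
  Job 4: wait = 32
  Job 5: wait = 47
Sum of waiting times = 116
Average waiting time = 116/5 = 23.2

23.2


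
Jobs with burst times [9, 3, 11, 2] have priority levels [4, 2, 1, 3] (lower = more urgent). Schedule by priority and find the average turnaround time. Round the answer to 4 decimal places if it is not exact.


Sort by priority (ascending = highest first):
Order: [(1, 11), (2, 3), (3, 2), (4, 9)]
Completion times:
  Priority 1, burst=11, C=11
  Priority 2, burst=3, C=14
  Priority 3, burst=2, C=16
  Priority 4, burst=9, C=25
Average turnaround = 66/4 = 16.5

16.5


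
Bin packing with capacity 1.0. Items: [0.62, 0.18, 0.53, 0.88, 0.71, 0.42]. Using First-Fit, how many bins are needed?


Place items sequentially using First-Fit:
  Item 0.62 -> new Bin 1
  Item 0.18 -> Bin 1 (now 0.8)
  Item 0.53 -> new Bin 2
  Item 0.88 -> new Bin 3
  Item 0.71 -> new Bin 4
  Item 0.42 -> Bin 2 (now 0.95)
Total bins used = 4

4


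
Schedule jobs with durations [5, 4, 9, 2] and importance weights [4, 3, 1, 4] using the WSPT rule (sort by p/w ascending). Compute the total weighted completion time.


Compute p/w ratios and sort ascending (WSPT): [(2, 4), (5, 4), (4, 3), (9, 1)]
Compute weighted completion times:
  Job (p=2,w=4): C=2, w*C=4*2=8
  Job (p=5,w=4): C=7, w*C=4*7=28
  Job (p=4,w=3): C=11, w*C=3*11=33
  Job (p=9,w=1): C=20, w*C=1*20=20
Total weighted completion time = 89

89


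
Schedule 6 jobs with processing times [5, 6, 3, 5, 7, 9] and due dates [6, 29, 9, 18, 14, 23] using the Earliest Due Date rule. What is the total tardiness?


Sort by due date (EDD order): [(5, 6), (3, 9), (7, 14), (5, 18), (9, 23), (6, 29)]
Compute completion times and tardiness:
  Job 1: p=5, d=6, C=5, tardiness=max(0,5-6)=0
  Job 2: p=3, d=9, C=8, tardiness=max(0,8-9)=0
  Job 3: p=7, d=14, C=15, tardiness=max(0,15-14)=1
  Job 4: p=5, d=18, C=20, tardiness=max(0,20-18)=2
  Job 5: p=9, d=23, C=29, tardiness=max(0,29-23)=6
  Job 6: p=6, d=29, C=35, tardiness=max(0,35-29)=6
Total tardiness = 15

15


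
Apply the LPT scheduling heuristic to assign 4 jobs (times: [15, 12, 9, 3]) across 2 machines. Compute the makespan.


Sort jobs in decreasing order (LPT): [15, 12, 9, 3]
Assign each job to the least loaded machine:
  Machine 1: jobs [15, 3], load = 18
  Machine 2: jobs [12, 9], load = 21
Makespan = max load = 21

21


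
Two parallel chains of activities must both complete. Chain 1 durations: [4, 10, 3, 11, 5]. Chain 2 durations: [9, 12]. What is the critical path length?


Path A total = 4 + 10 + 3 + 11 + 5 = 33
Path B total = 9 + 12 = 21
Critical path = longest path = max(33, 21) = 33

33


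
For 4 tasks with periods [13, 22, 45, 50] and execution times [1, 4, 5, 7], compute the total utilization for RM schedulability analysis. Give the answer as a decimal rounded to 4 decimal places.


Compute individual utilizations (exact fractions):
  Task 1: C/T = 1/13 (approx. 0.0769)
  Task 2: C/T = 4/22 = 2/11 (approx. 0.1818)
  Task 3: C/T = 5/45 = 1/9 (approx. 0.1111)
  Task 4: C/T = 7/50 (approx. 0.14)
Total utilization U = 1/13 + 2/11 + 1/9 + 7/50 = 32809/64350
Rounded to 4 decimal places: U = 0.5099
RM (Liu & Layland) bound for 4 tasks = 0.756828; compare with U = 32809/64350 (approx. 0.509852)
U <= bound, so schedulable by RM sufficient condition.

0.5099


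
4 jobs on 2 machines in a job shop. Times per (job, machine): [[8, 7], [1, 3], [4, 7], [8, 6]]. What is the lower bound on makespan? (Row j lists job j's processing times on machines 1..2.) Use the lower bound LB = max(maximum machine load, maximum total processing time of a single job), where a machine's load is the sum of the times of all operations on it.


Machine loads:
  Machine 1: 8 + 1 + 4 + 8 = 21
  Machine 2: 7 + 3 + 7 + 6 = 23
Max machine load = 23
Job totals:
  Job 1: 15
  Job 2: 4
  Job 3: 11
  Job 4: 14
Max job total = 15
Lower bound = max(23, 15) = 23

23


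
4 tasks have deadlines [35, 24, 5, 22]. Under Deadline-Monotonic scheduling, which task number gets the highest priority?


Sort tasks by relative deadline (ascending):
  Task 3: deadline = 5
  Task 4: deadline = 22
  Task 2: deadline = 24
  Task 1: deadline = 35
Priority order (highest first): [3, 4, 2, 1]
Highest priority task = 3

3


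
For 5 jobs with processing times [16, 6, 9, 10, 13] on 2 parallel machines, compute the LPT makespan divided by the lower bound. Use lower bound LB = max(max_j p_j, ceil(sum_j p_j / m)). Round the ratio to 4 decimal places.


LPT order: [16, 13, 10, 9, 6]
Machine loads after assignment: [25, 29]
LPT makespan = 29
Lower bound = max(max_job, ceil(total/2)) = max(16, 27) = 27
Ratio = 29 / 27 = 1.0741

1.0741


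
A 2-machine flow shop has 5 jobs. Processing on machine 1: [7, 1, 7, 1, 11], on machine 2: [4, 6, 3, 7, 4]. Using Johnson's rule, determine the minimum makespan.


Apply Johnson's rule:
  Group 1 (a <= b): [(2, 1, 6), (4, 1, 7)]
  Group 2 (a > b): [(1, 7, 4), (5, 11, 4), (3, 7, 3)]
Optimal job order: [2, 4, 1, 5, 3]
Schedule:
  Job 2: M1 done at 1, M2 done at 7
  Job 4: M1 done at 2, M2 done at 14
  Job 1: M1 done at 9, M2 done at 18
  Job 5: M1 done at 20, M2 done at 24
  Job 3: M1 done at 27, M2 done at 30
Makespan = 30

30


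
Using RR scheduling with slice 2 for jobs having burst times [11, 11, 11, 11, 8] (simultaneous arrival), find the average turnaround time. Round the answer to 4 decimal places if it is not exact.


Time quantum = 2
Execution trace:
  J1 runs 2 units, time = 2
  J2 runs 2 units, time = 4
  J3 runs 2 units, time = 6
  J4 runs 2 units, time = 8
  J5 runs 2 units, time = 10
  J1 runs 2 units, time = 12
  J2 runs 2 units, time = 14
  J3 runs 2 units, time = 16
  J4 runs 2 units, time = 18
  J5 runs 2 units, time = 20
  J1 runs 2 units, time = 22
  J2 runs 2 units, time = 24
  J3 runs 2 units, time = 26
  J4 runs 2 units, time = 28
  J5 runs 2 units, time = 30
  J1 runs 2 units, time = 32
  J2 runs 2 units, time = 34
  J3 runs 2 units, time = 36
  J4 runs 2 units, time = 38
  J5 runs 2 units, time = 40
  J1 runs 2 units, time = 42
  J2 runs 2 units, time = 44
  J3 runs 2 units, time = 46
  J4 runs 2 units, time = 48
  J1 runs 1 units, time = 49
  J2 runs 1 units, time = 50
  J3 runs 1 units, time = 51
  J4 runs 1 units, time = 52
Finish times: [49, 50, 51, 52, 40]
Average turnaround = 242/5 = 48.4

48.4


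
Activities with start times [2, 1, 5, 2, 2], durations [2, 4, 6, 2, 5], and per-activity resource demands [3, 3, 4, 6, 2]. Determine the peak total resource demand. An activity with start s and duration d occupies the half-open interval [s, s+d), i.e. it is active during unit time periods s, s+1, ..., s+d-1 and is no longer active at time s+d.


Each activity i is active on [start_i, start_i + duration_i).
Compute total resource usage per time slot:
  t=0: active resources = [], total = 0
  t=1: active resources = [3], total = 3
  t=2: active resources = [3, 3, 6, 2], total = 14
  t=3: active resources = [3, 3, 6, 2], total = 14
  t=4: active resources = [3, 2], total = 5
  t=5: active resources = [4, 2], total = 6
  t=6: active resources = [4, 2], total = 6
  t=7: active resources = [4], total = 4
  t=8: active resources = [4], total = 4
  t=9: active resources = [4], total = 4
  t=10: active resources = [4], total = 4
Peak resource demand = 14

14


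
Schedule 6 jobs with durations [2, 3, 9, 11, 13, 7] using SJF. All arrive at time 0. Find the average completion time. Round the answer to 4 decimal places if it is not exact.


SJF order (ascending): [2, 3, 7, 9, 11, 13]
Completion times:
  Job 1: burst=2, C=2
  Job 2: burst=3, C=5
  Job 3: burst=7, C=12
  Job 4: burst=9, C=21
  Job 5: burst=11, C=32
  Job 6: burst=13, C=45
Average completion = 117/6 = 19.5

19.5


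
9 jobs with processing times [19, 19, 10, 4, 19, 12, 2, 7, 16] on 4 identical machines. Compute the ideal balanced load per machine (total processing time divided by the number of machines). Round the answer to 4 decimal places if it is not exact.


Total processing time = 19 + 19 + 10 + 4 + 19 + 12 + 2 + 7 + 16 = 108
Number of machines = 4
Ideal balanced load = 108 / 4 = 27.0

27.0


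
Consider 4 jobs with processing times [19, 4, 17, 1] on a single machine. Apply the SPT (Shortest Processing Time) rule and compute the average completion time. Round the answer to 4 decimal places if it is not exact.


Sort jobs by processing time (SPT order): [1, 4, 17, 19]
Compute completion times sequentially:
  Job 1: processing = 1, completes at 1
  Job 2: processing = 4, completes at 5
  Job 3: processing = 17, completes at 22
  Job 4: processing = 19, completes at 41
Sum of completion times = 69
Average completion time = 69/4 = 17.25

17.25


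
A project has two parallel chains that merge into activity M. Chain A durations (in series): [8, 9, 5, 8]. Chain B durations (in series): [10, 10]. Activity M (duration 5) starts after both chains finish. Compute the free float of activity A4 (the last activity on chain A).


ES(A4) = sum of predecessors on chain A = 22
EF(A4) = ES + duration = 22 + 8 = 30
Successor of A4 is M. ES(M) = max(sum(A), sum(B)) = max(30, 20) = 30
Free float = ES(successor) - EF(current) = 30 - 30 = 0

0


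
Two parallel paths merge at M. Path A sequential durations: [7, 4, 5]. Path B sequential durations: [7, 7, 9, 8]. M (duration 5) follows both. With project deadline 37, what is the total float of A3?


Forward pass: ES(A3) = sum of predecessors on chain A = 11
EF = ES + duration = 11 + 5 = 16
Backward pass: LF(M) = deadline = 37; LS(M) = 37 - 5 = 32
LF(A3) = LS(M) - sum(successors on chain A) = 32 - 0 = 32
LS = LF - duration = 32 - 5 = 27
Total float = LS - ES = 27 - 11 = 16

16


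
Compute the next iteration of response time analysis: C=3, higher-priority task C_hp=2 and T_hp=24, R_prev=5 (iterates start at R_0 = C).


R_next = C + ceil(R_prev / T_hp) * C_hp
ceil(5 / 24) = ceil(0.2083) = 1
Interference = 1 * 2 = 2
R_next = 3 + 2 = 5
R_next = R_prev, so the iteration has converged (response time = 5).

5


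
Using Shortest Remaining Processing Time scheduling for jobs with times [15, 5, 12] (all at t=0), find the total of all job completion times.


Since all jobs arrive at t=0, SRPT equals SPT ordering.
SPT order: [5, 12, 15]
Completion times:
  Job 1: p=5, C=5
  Job 2: p=12, C=17
  Job 3: p=15, C=32
Total completion time = 5 + 17 + 32 = 54

54


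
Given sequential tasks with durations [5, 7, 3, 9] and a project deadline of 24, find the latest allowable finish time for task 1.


LF(activity 1) = deadline - sum of successor durations
Successors: activities 2 through 4 with durations [7, 3, 9]
Sum of successor durations = 19
LF = 24 - 19 = 5

5


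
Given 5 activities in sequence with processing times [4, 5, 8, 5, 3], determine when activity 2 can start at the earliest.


Activity 2 starts after activities 1 through 1 complete.
Predecessor durations: [4]
ES = 4 = 4

4


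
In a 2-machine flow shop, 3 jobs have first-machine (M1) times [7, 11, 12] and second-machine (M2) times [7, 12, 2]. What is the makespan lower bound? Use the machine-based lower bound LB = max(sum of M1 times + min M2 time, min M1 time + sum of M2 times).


LB1 = sum(M1 times) + min(M2 times) = 30 + 2 = 32
LB2 = min(M1 times) + sum(M2 times) = 7 + 21 = 28
Lower bound = max(LB1, LB2) = max(32, 28) = 32

32


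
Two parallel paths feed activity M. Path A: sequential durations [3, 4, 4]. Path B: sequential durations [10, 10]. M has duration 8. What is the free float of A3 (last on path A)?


ES(A3) = sum of predecessors on chain A = 7
EF(A3) = ES + duration = 7 + 4 = 11
Successor of A3 is M. ES(M) = max(sum(A), sum(B)) = max(11, 20) = 20
Free float = ES(successor) - EF(current) = 20 - 11 = 9

9


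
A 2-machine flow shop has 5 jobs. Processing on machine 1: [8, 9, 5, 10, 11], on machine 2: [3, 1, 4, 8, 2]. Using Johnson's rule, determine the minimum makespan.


Apply Johnson's rule:
  Group 1 (a <= b): []
  Group 2 (a > b): [(4, 10, 8), (3, 5, 4), (1, 8, 3), (5, 11, 2), (2, 9, 1)]
Optimal job order: [4, 3, 1, 5, 2]
Schedule:
  Job 4: M1 done at 10, M2 done at 18
  Job 3: M1 done at 15, M2 done at 22
  Job 1: M1 done at 23, M2 done at 26
  Job 5: M1 done at 34, M2 done at 36
  Job 2: M1 done at 43, M2 done at 44
Makespan = 44

44


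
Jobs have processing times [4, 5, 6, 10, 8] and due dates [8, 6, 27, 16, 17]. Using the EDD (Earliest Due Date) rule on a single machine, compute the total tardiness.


Sort by due date (EDD order): [(5, 6), (4, 8), (10, 16), (8, 17), (6, 27)]
Compute completion times and tardiness:
  Job 1: p=5, d=6, C=5, tardiness=max(0,5-6)=0
  Job 2: p=4, d=8, C=9, tardiness=max(0,9-8)=1
  Job 3: p=10, d=16, C=19, tardiness=max(0,19-16)=3
  Job 4: p=8, d=17, C=27, tardiness=max(0,27-17)=10
  Job 5: p=6, d=27, C=33, tardiness=max(0,33-27)=6
Total tardiness = 20

20


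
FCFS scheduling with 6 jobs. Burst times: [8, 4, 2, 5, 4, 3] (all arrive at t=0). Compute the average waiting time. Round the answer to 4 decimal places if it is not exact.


FCFS order (as given): [8, 4, 2, 5, 4, 3]
Waiting times:
  Job 1: wait = 0
  Job 2: wait = 8
  Job 3: wait = 12
  Job 4: wait = 14
  Job 5: wait = 19
  Job 6: wait = 23
Sum of waiting times = 76
Average waiting time = 76/6 = 12.6667

12.6667


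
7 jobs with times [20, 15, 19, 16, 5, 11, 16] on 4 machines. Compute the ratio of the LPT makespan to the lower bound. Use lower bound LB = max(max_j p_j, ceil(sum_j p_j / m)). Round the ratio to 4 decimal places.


LPT order: [20, 19, 16, 16, 15, 11, 5]
Machine loads after assignment: [20, 24, 31, 27]
LPT makespan = 31
Lower bound = max(max_job, ceil(total/4)) = max(20, 26) = 26
Ratio = 31 / 26 = 1.1923

1.1923


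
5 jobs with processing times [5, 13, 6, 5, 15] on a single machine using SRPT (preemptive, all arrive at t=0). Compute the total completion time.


Since all jobs arrive at t=0, SRPT equals SPT ordering.
SPT order: [5, 5, 6, 13, 15]
Completion times:
  Job 1: p=5, C=5
  Job 2: p=5, C=10
  Job 3: p=6, C=16
  Job 4: p=13, C=29
  Job 5: p=15, C=44
Total completion time = 5 + 10 + 16 + 29 + 44 = 104

104


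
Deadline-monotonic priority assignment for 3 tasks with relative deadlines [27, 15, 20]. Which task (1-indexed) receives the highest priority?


Sort tasks by relative deadline (ascending):
  Task 2: deadline = 15
  Task 3: deadline = 20
  Task 1: deadline = 27
Priority order (highest first): [2, 3, 1]
Highest priority task = 2

2


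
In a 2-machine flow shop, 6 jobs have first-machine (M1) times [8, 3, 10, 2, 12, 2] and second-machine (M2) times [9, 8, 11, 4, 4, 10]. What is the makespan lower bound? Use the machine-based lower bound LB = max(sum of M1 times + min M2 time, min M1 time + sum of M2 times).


LB1 = sum(M1 times) + min(M2 times) = 37 + 4 = 41
LB2 = min(M1 times) + sum(M2 times) = 2 + 46 = 48
Lower bound = max(LB1, LB2) = max(41, 48) = 48

48


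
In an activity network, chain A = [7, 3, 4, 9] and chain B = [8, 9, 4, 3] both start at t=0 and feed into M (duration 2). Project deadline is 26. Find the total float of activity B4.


Forward pass: ES(B4) = sum of predecessors on chain B = 21
EF = ES + duration = 21 + 3 = 24
Backward pass: LF(M) = deadline = 26; LS(M) = 26 - 2 = 24
LF(B4) = LS(M) - sum(successors on chain B) = 24 - 0 = 24
LS = LF - duration = 24 - 3 = 21
Total float = LS - ES = 21 - 21 = 0

0


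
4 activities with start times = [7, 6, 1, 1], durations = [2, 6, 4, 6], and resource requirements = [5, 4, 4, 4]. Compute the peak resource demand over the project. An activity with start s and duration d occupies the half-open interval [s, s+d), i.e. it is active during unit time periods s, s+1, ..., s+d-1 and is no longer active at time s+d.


Each activity i is active on [start_i, start_i + duration_i).
Compute total resource usage per time slot:
  t=0: active resources = [], total = 0
  t=1: active resources = [4, 4], total = 8
  t=2: active resources = [4, 4], total = 8
  t=3: active resources = [4, 4], total = 8
  t=4: active resources = [4, 4], total = 8
  t=5: active resources = [4], total = 4
  t=6: active resources = [4, 4], total = 8
  t=7: active resources = [5, 4], total = 9
  t=8: active resources = [5, 4], total = 9
  t=9: active resources = [4], total = 4
  t=10: active resources = [4], total = 4
  t=11: active resources = [4], total = 4
Peak resource demand = 9

9


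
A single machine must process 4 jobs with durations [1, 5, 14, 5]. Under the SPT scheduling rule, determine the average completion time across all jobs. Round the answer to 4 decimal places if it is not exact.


Sort jobs by processing time (SPT order): [1, 5, 5, 14]
Compute completion times sequentially:
  Job 1: processing = 1, completes at 1
  Job 2: processing = 5, completes at 6
  Job 3: processing = 5, completes at 11
  Job 4: processing = 14, completes at 25
Sum of completion times = 43
Average completion time = 43/4 = 10.75

10.75


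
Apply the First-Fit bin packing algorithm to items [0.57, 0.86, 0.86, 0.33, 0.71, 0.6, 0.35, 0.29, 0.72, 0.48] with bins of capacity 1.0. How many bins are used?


Place items sequentially using First-Fit:
  Item 0.57 -> new Bin 1
  Item 0.86 -> new Bin 2
  Item 0.86 -> new Bin 3
  Item 0.33 -> Bin 1 (now 0.9)
  Item 0.71 -> new Bin 4
  Item 0.6 -> new Bin 5
  Item 0.35 -> Bin 5 (now 0.95)
  Item 0.29 -> Bin 4 (now 1.0)
  Item 0.72 -> new Bin 6
  Item 0.48 -> new Bin 7
Total bins used = 7

7


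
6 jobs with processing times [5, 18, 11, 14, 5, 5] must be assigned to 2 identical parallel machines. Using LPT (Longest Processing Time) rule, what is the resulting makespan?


Sort jobs in decreasing order (LPT): [18, 14, 11, 5, 5, 5]
Assign each job to the least loaded machine:
  Machine 1: jobs [18, 5, 5], load = 28
  Machine 2: jobs [14, 11, 5], load = 30
Makespan = max load = 30

30


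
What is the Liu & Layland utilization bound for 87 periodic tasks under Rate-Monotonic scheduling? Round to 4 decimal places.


Compute 2^(1/87) = 1.0079990316
Subtract 1: 1.0079990316 - 1 = 0.0079990316
Multiply by n: 87 * 0.0079990316 = 0.6959157492
Round to 4 dp: 0.6959

0.6959


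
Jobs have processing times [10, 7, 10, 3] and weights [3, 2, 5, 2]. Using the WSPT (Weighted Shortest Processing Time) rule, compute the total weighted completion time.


Compute p/w ratios and sort ascending (WSPT): [(3, 2), (10, 5), (10, 3), (7, 2)]
Compute weighted completion times:
  Job (p=3,w=2): C=3, w*C=2*3=6
  Job (p=10,w=5): C=13, w*C=5*13=65
  Job (p=10,w=3): C=23, w*C=3*23=69
  Job (p=7,w=2): C=30, w*C=2*30=60
Total weighted completion time = 200

200


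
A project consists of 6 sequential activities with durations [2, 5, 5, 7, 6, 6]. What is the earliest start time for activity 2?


Activity 2 starts after activities 1 through 1 complete.
Predecessor durations: [2]
ES = 2 = 2

2


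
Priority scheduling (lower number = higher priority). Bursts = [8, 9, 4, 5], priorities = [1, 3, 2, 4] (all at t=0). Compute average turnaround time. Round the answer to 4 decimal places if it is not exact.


Sort by priority (ascending = highest first):
Order: [(1, 8), (2, 4), (3, 9), (4, 5)]
Completion times:
  Priority 1, burst=8, C=8
  Priority 2, burst=4, C=12
  Priority 3, burst=9, C=21
  Priority 4, burst=5, C=26
Average turnaround = 67/4 = 16.75

16.75


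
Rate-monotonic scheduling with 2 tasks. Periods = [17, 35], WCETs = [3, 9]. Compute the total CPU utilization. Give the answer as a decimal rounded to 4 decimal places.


Compute individual utilizations (exact fractions):
  Task 1: C/T = 3/17 (approx. 0.1765)
  Task 2: C/T = 9/35 (approx. 0.2571)
Total utilization U = 3/17 + 9/35 = 258/595
Rounded to 4 decimal places: U = 0.4336
RM (Liu & Layland) bound for 2 tasks = 0.828427; compare with U = 258/595 (approx. 0.433613)
U <= bound, so schedulable by RM sufficient condition.

0.4336


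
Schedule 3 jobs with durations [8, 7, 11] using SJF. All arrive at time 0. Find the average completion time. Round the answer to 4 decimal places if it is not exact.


SJF order (ascending): [7, 8, 11]
Completion times:
  Job 1: burst=7, C=7
  Job 2: burst=8, C=15
  Job 3: burst=11, C=26
Average completion = 48/3 = 16.0

16.0


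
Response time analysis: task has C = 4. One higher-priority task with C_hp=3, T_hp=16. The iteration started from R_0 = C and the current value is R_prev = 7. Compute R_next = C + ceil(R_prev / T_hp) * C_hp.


R_next = C + ceil(R_prev / T_hp) * C_hp
ceil(7 / 16) = ceil(0.4375) = 1
Interference = 1 * 3 = 3
R_next = 4 + 3 = 7
R_next = R_prev, so the iteration has converged (response time = 7).

7


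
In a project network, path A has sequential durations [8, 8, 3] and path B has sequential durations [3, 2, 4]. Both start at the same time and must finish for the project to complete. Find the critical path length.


Path A total = 8 + 8 + 3 = 19
Path B total = 3 + 2 + 4 = 9
Critical path = longest path = max(19, 9) = 19

19


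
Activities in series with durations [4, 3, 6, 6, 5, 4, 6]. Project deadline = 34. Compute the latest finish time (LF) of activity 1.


LF(activity 1) = deadline - sum of successor durations
Successors: activities 2 through 7 with durations [3, 6, 6, 5, 4, 6]
Sum of successor durations = 30
LF = 34 - 30 = 4

4


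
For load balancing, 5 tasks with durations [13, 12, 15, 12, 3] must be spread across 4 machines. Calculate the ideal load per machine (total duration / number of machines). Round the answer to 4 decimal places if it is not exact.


Total processing time = 13 + 12 + 15 + 12 + 3 = 55
Number of machines = 4
Ideal balanced load = 55 / 4 = 13.75

13.75


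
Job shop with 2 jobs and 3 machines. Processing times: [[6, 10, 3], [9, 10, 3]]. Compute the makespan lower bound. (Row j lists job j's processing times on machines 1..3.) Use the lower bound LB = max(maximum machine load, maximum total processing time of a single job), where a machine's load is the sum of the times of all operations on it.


Machine loads:
  Machine 1: 6 + 9 = 15
  Machine 2: 10 + 10 = 20
  Machine 3: 3 + 3 = 6
Max machine load = 20
Job totals:
  Job 1: 19
  Job 2: 22
Max job total = 22
Lower bound = max(20, 22) = 22

22


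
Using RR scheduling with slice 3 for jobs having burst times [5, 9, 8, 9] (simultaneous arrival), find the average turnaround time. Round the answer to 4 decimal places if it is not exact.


Time quantum = 3
Execution trace:
  J1 runs 3 units, time = 3
  J2 runs 3 units, time = 6
  J3 runs 3 units, time = 9
  J4 runs 3 units, time = 12
  J1 runs 2 units, time = 14
  J2 runs 3 units, time = 17
  J3 runs 3 units, time = 20
  J4 runs 3 units, time = 23
  J2 runs 3 units, time = 26
  J3 runs 2 units, time = 28
  J4 runs 3 units, time = 31
Finish times: [14, 26, 28, 31]
Average turnaround = 99/4 = 24.75

24.75


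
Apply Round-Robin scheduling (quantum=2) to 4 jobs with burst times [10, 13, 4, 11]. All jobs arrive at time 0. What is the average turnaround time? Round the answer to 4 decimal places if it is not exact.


Time quantum = 2
Execution trace:
  J1 runs 2 units, time = 2
  J2 runs 2 units, time = 4
  J3 runs 2 units, time = 6
  J4 runs 2 units, time = 8
  J1 runs 2 units, time = 10
  J2 runs 2 units, time = 12
  J3 runs 2 units, time = 14
  J4 runs 2 units, time = 16
  J1 runs 2 units, time = 18
  J2 runs 2 units, time = 20
  J4 runs 2 units, time = 22
  J1 runs 2 units, time = 24
  J2 runs 2 units, time = 26
  J4 runs 2 units, time = 28
  J1 runs 2 units, time = 30
  J2 runs 2 units, time = 32
  J4 runs 2 units, time = 34
  J2 runs 2 units, time = 36
  J4 runs 1 units, time = 37
  J2 runs 1 units, time = 38
Finish times: [30, 38, 14, 37]
Average turnaround = 119/4 = 29.75

29.75


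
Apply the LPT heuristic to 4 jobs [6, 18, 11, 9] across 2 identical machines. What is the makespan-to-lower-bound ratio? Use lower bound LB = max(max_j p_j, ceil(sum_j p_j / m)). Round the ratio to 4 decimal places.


LPT order: [18, 11, 9, 6]
Machine loads after assignment: [24, 20]
LPT makespan = 24
Lower bound = max(max_job, ceil(total/2)) = max(18, 22) = 22
Ratio = 24 / 22 = 1.0909

1.0909


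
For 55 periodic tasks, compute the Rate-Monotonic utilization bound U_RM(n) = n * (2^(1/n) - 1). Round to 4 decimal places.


Compute 2^(1/55) = 1.0126824244
Subtract 1: 1.0126824244 - 1 = 0.0126824244
Multiply by n: 55 * 0.0126824244 = 0.6975333420
Round to 4 dp: 0.6975

0.6975


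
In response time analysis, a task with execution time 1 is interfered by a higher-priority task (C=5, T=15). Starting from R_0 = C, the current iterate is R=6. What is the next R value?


R_next = C + ceil(R_prev / T_hp) * C_hp
ceil(6 / 15) = ceil(0.4) = 1
Interference = 1 * 5 = 5
R_next = 1 + 5 = 6
R_next = R_prev, so the iteration has converged (response time = 6).

6


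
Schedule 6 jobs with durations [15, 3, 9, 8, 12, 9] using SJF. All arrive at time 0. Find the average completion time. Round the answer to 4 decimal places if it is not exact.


SJF order (ascending): [3, 8, 9, 9, 12, 15]
Completion times:
  Job 1: burst=3, C=3
  Job 2: burst=8, C=11
  Job 3: burst=9, C=20
  Job 4: burst=9, C=29
  Job 5: burst=12, C=41
  Job 6: burst=15, C=56
Average completion = 160/6 = 26.6667

26.6667


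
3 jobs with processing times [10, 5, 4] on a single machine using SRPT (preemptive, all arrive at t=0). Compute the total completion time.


Since all jobs arrive at t=0, SRPT equals SPT ordering.
SPT order: [4, 5, 10]
Completion times:
  Job 1: p=4, C=4
  Job 2: p=5, C=9
  Job 3: p=10, C=19
Total completion time = 4 + 9 + 19 = 32

32


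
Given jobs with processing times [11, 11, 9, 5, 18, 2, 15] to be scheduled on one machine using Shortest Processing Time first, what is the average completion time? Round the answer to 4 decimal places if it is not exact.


Sort jobs by processing time (SPT order): [2, 5, 9, 11, 11, 15, 18]
Compute completion times sequentially:
  Job 1: processing = 2, completes at 2
  Job 2: processing = 5, completes at 7
  Job 3: processing = 9, completes at 16
  Job 4: processing = 11, completes at 27
  Job 5: processing = 11, completes at 38
  Job 6: processing = 15, completes at 53
  Job 7: processing = 18, completes at 71
Sum of completion times = 214
Average completion time = 214/7 = 30.5714

30.5714


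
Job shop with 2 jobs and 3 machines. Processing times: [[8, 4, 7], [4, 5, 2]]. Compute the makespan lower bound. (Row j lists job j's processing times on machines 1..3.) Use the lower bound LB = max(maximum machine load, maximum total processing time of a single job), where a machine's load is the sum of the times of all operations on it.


Machine loads:
  Machine 1: 8 + 4 = 12
  Machine 2: 4 + 5 = 9
  Machine 3: 7 + 2 = 9
Max machine load = 12
Job totals:
  Job 1: 19
  Job 2: 11
Max job total = 19
Lower bound = max(12, 19) = 19

19


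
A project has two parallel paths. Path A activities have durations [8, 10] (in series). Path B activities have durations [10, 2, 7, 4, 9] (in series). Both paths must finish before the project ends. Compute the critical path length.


Path A total = 8 + 10 = 18
Path B total = 10 + 2 + 7 + 4 + 9 = 32
Critical path = longest path = max(18, 32) = 32

32


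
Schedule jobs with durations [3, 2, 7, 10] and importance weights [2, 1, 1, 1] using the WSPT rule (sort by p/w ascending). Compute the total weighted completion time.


Compute p/w ratios and sort ascending (WSPT): [(3, 2), (2, 1), (7, 1), (10, 1)]
Compute weighted completion times:
  Job (p=3,w=2): C=3, w*C=2*3=6
  Job (p=2,w=1): C=5, w*C=1*5=5
  Job (p=7,w=1): C=12, w*C=1*12=12
  Job (p=10,w=1): C=22, w*C=1*22=22
Total weighted completion time = 45

45


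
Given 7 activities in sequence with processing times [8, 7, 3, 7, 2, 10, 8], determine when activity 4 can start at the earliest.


Activity 4 starts after activities 1 through 3 complete.
Predecessor durations: [8, 7, 3]
ES = 8 + 7 + 3 = 18

18


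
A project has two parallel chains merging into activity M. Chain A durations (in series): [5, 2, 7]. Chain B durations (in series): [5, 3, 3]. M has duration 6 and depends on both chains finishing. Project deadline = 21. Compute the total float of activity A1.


Forward pass: ES(A1) = sum of predecessors on chain A = 0
EF = ES + duration = 0 + 5 = 5
Backward pass: LF(M) = deadline = 21; LS(M) = 21 - 6 = 15
LF(A1) = LS(M) - sum(successors on chain A) = 15 - 9 = 6
LS = LF - duration = 6 - 5 = 1
Total float = LS - ES = 1 - 0 = 1

1


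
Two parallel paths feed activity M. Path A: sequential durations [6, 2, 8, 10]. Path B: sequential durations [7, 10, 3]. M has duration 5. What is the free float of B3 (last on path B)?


ES(B3) = sum of predecessors on chain B = 17
EF(B3) = ES + duration = 17 + 3 = 20
Successor of B3 is M. ES(M) = max(sum(A), sum(B)) = max(26, 20) = 26
Free float = ES(successor) - EF(current) = 26 - 20 = 6

6


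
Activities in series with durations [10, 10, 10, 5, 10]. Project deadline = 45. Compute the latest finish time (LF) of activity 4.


LF(activity 4) = deadline - sum of successor durations
Successors: activities 5 through 5 with durations [10]
Sum of successor durations = 10
LF = 45 - 10 = 35

35


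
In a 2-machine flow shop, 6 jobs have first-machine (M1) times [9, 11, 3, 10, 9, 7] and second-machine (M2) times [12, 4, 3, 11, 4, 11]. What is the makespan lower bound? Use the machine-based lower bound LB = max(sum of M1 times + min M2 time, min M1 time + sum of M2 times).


LB1 = sum(M1 times) + min(M2 times) = 49 + 3 = 52
LB2 = min(M1 times) + sum(M2 times) = 3 + 45 = 48
Lower bound = max(LB1, LB2) = max(52, 48) = 52

52


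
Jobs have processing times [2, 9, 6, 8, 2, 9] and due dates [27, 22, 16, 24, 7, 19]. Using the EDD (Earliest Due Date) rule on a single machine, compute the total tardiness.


Sort by due date (EDD order): [(2, 7), (6, 16), (9, 19), (9, 22), (8, 24), (2, 27)]
Compute completion times and tardiness:
  Job 1: p=2, d=7, C=2, tardiness=max(0,2-7)=0
  Job 2: p=6, d=16, C=8, tardiness=max(0,8-16)=0
  Job 3: p=9, d=19, C=17, tardiness=max(0,17-19)=0
  Job 4: p=9, d=22, C=26, tardiness=max(0,26-22)=4
  Job 5: p=8, d=24, C=34, tardiness=max(0,34-24)=10
  Job 6: p=2, d=27, C=36, tardiness=max(0,36-27)=9
Total tardiness = 23

23


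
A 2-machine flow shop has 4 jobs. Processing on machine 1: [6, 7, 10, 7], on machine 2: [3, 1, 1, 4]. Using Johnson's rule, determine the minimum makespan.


Apply Johnson's rule:
  Group 1 (a <= b): []
  Group 2 (a > b): [(4, 7, 4), (1, 6, 3), (2, 7, 1), (3, 10, 1)]
Optimal job order: [4, 1, 2, 3]
Schedule:
  Job 4: M1 done at 7, M2 done at 11
  Job 1: M1 done at 13, M2 done at 16
  Job 2: M1 done at 20, M2 done at 21
  Job 3: M1 done at 30, M2 done at 31
Makespan = 31

31


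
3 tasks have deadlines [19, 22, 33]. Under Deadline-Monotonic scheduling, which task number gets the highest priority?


Sort tasks by relative deadline (ascending):
  Task 1: deadline = 19
  Task 2: deadline = 22
  Task 3: deadline = 33
Priority order (highest first): [1, 2, 3]
Highest priority task = 1

1


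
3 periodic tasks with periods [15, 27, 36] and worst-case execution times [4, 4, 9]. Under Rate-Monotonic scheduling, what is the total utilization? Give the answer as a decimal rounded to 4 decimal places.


Compute individual utilizations (exact fractions):
  Task 1: C/T = 4/15 (approx. 0.2667)
  Task 2: C/T = 4/27 (approx. 0.1481)
  Task 3: C/T = 9/36 = 1/4 (approx. 0.25)
Total utilization U = 4/15 + 4/27 + 1/4 = 359/540
Rounded to 4 decimal places: U = 0.6648
RM (Liu & Layland) bound for 3 tasks = 0.779763; compare with U = 359/540 (approx. 0.664815)
U <= bound, so schedulable by RM sufficient condition.

0.6648


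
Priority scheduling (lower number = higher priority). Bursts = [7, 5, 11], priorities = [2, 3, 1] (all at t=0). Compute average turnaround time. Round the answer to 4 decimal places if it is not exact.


Sort by priority (ascending = highest first):
Order: [(1, 11), (2, 7), (3, 5)]
Completion times:
  Priority 1, burst=11, C=11
  Priority 2, burst=7, C=18
  Priority 3, burst=5, C=23
Average turnaround = 52/3 = 17.3333

17.3333


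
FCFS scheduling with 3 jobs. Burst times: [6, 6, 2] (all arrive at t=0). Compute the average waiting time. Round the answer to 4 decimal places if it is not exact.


FCFS order (as given): [6, 6, 2]
Waiting times:
  Job 1: wait = 0
  Job 2: wait = 6
  Job 3: wait = 12
Sum of waiting times = 18
Average waiting time = 18/3 = 6.0

6.0


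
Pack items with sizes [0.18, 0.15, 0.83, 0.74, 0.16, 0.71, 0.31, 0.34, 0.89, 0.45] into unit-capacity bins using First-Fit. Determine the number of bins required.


Place items sequentially using First-Fit:
  Item 0.18 -> new Bin 1
  Item 0.15 -> Bin 1 (now 0.33)
  Item 0.83 -> new Bin 2
  Item 0.74 -> new Bin 3
  Item 0.16 -> Bin 1 (now 0.49)
  Item 0.71 -> new Bin 4
  Item 0.31 -> Bin 1 (now 0.8)
  Item 0.34 -> new Bin 5
  Item 0.89 -> new Bin 6
  Item 0.45 -> Bin 5 (now 0.79)
Total bins used = 6

6


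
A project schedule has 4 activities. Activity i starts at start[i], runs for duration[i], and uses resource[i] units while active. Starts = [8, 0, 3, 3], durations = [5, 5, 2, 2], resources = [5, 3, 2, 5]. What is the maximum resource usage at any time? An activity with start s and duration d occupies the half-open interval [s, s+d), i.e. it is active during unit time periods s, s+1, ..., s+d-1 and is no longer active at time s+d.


Each activity i is active on [start_i, start_i + duration_i).
Compute total resource usage per time slot:
  t=0: active resources = [3], total = 3
  t=1: active resources = [3], total = 3
  t=2: active resources = [3], total = 3
  t=3: active resources = [3, 2, 5], total = 10
  t=4: active resources = [3, 2, 5], total = 10
  t=5: active resources = [], total = 0
  t=6: active resources = [], total = 0
  t=7: active resources = [], total = 0
  t=8: active resources = [5], total = 5
  t=9: active resources = [5], total = 5
  t=10: active resources = [5], total = 5
  t=11: active resources = [5], total = 5
  t=12: active resources = [5], total = 5
Peak resource demand = 10

10


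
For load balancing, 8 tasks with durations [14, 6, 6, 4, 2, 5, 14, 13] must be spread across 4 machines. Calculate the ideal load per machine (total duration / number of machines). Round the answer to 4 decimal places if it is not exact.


Total processing time = 14 + 6 + 6 + 4 + 2 + 5 + 14 + 13 = 64
Number of machines = 4
Ideal balanced load = 64 / 4 = 16.0

16.0


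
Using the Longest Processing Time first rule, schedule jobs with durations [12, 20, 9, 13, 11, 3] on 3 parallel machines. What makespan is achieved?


Sort jobs in decreasing order (LPT): [20, 13, 12, 11, 9, 3]
Assign each job to the least loaded machine:
  Machine 1: jobs [20, 3], load = 23
  Machine 2: jobs [13, 9], load = 22
  Machine 3: jobs [12, 11], load = 23
Makespan = max load = 23

23


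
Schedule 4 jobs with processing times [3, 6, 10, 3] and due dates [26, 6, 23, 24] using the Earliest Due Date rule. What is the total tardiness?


Sort by due date (EDD order): [(6, 6), (10, 23), (3, 24), (3, 26)]
Compute completion times and tardiness:
  Job 1: p=6, d=6, C=6, tardiness=max(0,6-6)=0
  Job 2: p=10, d=23, C=16, tardiness=max(0,16-23)=0
  Job 3: p=3, d=24, C=19, tardiness=max(0,19-24)=0
  Job 4: p=3, d=26, C=22, tardiness=max(0,22-26)=0
Total tardiness = 0

0


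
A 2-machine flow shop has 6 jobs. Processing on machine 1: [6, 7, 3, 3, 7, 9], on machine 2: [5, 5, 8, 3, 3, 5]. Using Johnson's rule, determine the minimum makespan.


Apply Johnson's rule:
  Group 1 (a <= b): [(3, 3, 8), (4, 3, 3)]
  Group 2 (a > b): [(1, 6, 5), (2, 7, 5), (6, 9, 5), (5, 7, 3)]
Optimal job order: [3, 4, 1, 2, 6, 5]
Schedule:
  Job 3: M1 done at 3, M2 done at 11
  Job 4: M1 done at 6, M2 done at 14
  Job 1: M1 done at 12, M2 done at 19
  Job 2: M1 done at 19, M2 done at 24
  Job 6: M1 done at 28, M2 done at 33
  Job 5: M1 done at 35, M2 done at 38
Makespan = 38

38


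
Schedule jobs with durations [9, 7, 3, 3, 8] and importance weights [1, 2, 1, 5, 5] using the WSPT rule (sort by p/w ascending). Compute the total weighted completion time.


Compute p/w ratios and sort ascending (WSPT): [(3, 5), (8, 5), (3, 1), (7, 2), (9, 1)]
Compute weighted completion times:
  Job (p=3,w=5): C=3, w*C=5*3=15
  Job (p=8,w=5): C=11, w*C=5*11=55
  Job (p=3,w=1): C=14, w*C=1*14=14
  Job (p=7,w=2): C=21, w*C=2*21=42
  Job (p=9,w=1): C=30, w*C=1*30=30
Total weighted completion time = 156

156


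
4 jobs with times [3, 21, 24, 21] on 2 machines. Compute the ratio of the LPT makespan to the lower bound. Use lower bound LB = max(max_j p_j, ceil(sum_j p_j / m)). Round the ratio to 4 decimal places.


LPT order: [24, 21, 21, 3]
Machine loads after assignment: [27, 42]
LPT makespan = 42
Lower bound = max(max_job, ceil(total/2)) = max(24, 35) = 35
Ratio = 42 / 35 = 1.2

1.2


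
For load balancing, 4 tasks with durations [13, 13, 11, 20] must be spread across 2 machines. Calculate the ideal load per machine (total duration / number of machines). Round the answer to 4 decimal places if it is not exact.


Total processing time = 13 + 13 + 11 + 20 = 57
Number of machines = 2
Ideal balanced load = 57 / 2 = 28.5

28.5


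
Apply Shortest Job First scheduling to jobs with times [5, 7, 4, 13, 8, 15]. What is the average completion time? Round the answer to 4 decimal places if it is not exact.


SJF order (ascending): [4, 5, 7, 8, 13, 15]
Completion times:
  Job 1: burst=4, C=4
  Job 2: burst=5, C=9
  Job 3: burst=7, C=16
  Job 4: burst=8, C=24
  Job 5: burst=13, C=37
  Job 6: burst=15, C=52
Average completion = 142/6 = 23.6667

23.6667


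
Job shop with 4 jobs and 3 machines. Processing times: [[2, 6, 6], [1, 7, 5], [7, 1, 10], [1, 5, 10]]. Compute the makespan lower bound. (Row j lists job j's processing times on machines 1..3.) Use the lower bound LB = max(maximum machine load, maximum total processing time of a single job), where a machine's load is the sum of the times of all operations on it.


Machine loads:
  Machine 1: 2 + 1 + 7 + 1 = 11
  Machine 2: 6 + 7 + 1 + 5 = 19
  Machine 3: 6 + 5 + 10 + 10 = 31
Max machine load = 31
Job totals:
  Job 1: 14
  Job 2: 13
  Job 3: 18
  Job 4: 16
Max job total = 18
Lower bound = max(31, 18) = 31

31


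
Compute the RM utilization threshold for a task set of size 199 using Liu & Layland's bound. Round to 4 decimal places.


Compute 2^(1/199) = 1.0034892249
Subtract 1: 1.0034892249 - 1 = 0.0034892249
Multiply by n: 199 * 0.0034892249 = 0.6943557551
Round to 4 dp: 0.6944

0.6944


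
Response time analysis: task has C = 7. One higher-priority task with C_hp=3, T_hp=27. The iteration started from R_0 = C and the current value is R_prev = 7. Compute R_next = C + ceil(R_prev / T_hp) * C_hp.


R_next = C + ceil(R_prev / T_hp) * C_hp
ceil(7 / 27) = ceil(0.2593) = 1
Interference = 1 * 3 = 3
R_next = 7 + 3 = 10

10


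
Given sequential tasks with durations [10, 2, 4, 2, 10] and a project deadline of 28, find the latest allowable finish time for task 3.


LF(activity 3) = deadline - sum of successor durations
Successors: activities 4 through 5 with durations [2, 10]
Sum of successor durations = 12
LF = 28 - 12 = 16

16


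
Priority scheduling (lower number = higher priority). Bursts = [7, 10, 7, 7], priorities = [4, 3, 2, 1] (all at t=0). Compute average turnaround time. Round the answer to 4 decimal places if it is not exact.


Sort by priority (ascending = highest first):
Order: [(1, 7), (2, 7), (3, 10), (4, 7)]
Completion times:
  Priority 1, burst=7, C=7
  Priority 2, burst=7, C=14
  Priority 3, burst=10, C=24
  Priority 4, burst=7, C=31
Average turnaround = 76/4 = 19.0

19.0
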